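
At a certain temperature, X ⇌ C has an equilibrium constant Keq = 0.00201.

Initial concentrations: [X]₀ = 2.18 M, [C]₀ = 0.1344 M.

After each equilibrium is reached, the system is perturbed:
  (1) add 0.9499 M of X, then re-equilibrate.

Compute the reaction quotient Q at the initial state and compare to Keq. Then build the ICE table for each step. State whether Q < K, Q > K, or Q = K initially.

Q₀ = 0.06165; Q > K (proceeds reverse)

Q₀ = 0.06165 vs Keq = 0.00201 ⇒ Q>K, reverse
Step 1:
                  X         C
  init         2.18    0.1344
  Δ          0.1298   -0.1298
  eq           2.31  0.004643
  solve Keq expr → x = -0.1298; check Q = 0.00201
Then add 0.9499 M of X.
Step 2:
                  X         C
  init         3.26  0.004643
  Δ       -0.001905  0.001905
  eq          3.258  0.006548
  solve Keq expr → x = 0.001905; check Q = 0.00201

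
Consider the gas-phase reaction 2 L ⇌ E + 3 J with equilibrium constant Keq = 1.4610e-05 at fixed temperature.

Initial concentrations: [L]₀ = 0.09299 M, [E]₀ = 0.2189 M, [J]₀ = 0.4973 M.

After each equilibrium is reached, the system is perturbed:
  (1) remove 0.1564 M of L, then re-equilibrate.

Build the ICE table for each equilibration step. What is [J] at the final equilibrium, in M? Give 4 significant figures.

Q₀ = 3.113 vs Keq = 1.4610e-05 ⇒ Q>K, reverse
Step 1:
                  L         E         J
  I         0.09299    0.2189    0.4973
  C          0.3094   -0.1547    -0.464
  E          0.4023   0.06422   0.03327
  solve Keq expr → x = -0.1547; check Q = 1.4610e-05
Then remove 0.1564 M of L.
Step 2:
                  L         E         J
  I          0.2459   0.06422   0.03327
  C         0.00571 -0.002855 -0.008566
  E          0.2517   0.06137    0.0247
  solve Keq expr → x = -0.002855; check Q = 1.4610e-05

[J]_eq = 0.0247 M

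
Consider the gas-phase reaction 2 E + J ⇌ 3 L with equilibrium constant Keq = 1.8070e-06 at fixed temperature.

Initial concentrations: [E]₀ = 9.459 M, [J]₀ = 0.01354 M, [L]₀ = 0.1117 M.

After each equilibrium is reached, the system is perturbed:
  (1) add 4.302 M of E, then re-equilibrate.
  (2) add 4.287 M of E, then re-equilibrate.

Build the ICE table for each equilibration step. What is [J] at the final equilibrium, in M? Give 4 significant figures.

Q₀ = 0.00115 vs Keq = 1.8070e-06 ⇒ Q>K, reverse
Step 1:
                  E         J         L
  I           9.459   0.01354    0.1117
  C         0.06156   0.03078  -0.09234
  E           9.521   0.04432   0.01936
  solve Keq expr → x = -0.03078; check Q = 1.8070e-06
Then add 4.302 M of E.
Step 2:
                  E         J         L
  I           13.82   0.04432   0.01936
  C       -0.003424 -0.001712  0.005136
  E           13.82   0.04261    0.0245
  solve Keq expr → x = 0.001712; check Q = 1.8070e-06
Then add 4.287 M of E.
Step 3:
                  E         J         L
  I           18.11   0.04261    0.0245
  C        -0.00299 -0.001495  0.004485
  E            18.1   0.04111   0.02898
  solve Keq expr → x = 0.001495; check Q = 1.8070e-06

[J]_eq = 0.04111 M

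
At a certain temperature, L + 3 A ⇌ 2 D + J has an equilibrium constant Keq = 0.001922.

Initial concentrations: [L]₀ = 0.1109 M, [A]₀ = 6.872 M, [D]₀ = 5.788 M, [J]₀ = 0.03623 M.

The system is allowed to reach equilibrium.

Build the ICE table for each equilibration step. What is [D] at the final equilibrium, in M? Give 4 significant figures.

Q₀ = 0.03372 vs Keq = 0.001922 ⇒ Q>K, reverse
Step 1:
                   L          A          D          J
  Initial     0.1109      6.872      5.788    0.03623
  Change     0.03336     0.1001   -0.06672   -0.03336
  Equil       0.1443      6.972      5.721   0.002871
  solve Keq expr → x = -0.03336; check Q = 0.001922

[D]_eq = 5.721 M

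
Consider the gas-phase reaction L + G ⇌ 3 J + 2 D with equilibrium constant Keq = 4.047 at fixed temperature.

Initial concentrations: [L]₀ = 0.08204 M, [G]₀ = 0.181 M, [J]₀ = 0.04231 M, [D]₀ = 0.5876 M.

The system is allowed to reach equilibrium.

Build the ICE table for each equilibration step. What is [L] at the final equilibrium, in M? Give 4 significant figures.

Q₀ = 0.001761 vs Keq = 4.047 ⇒ Q<K, forward
Step 1:
                   L          G          J          D
  I          0.08204      0.181    0.04231     0.5876
  C         -0.06633   -0.06633      0.199     0.1327
  E          0.01571     0.1147     0.2413     0.7203
  solve Keq expr → x = 0.06633; check Q = 4.047

[L]_eq = 0.01571 M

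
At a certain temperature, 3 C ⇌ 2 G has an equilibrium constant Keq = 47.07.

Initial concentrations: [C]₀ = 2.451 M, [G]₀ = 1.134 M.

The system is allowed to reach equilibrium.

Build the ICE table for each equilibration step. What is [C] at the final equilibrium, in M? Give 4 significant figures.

[C]_eq = 0.5011 M

Q₀ = 0.08734 vs Keq = 47.07 ⇒ Q<K, forward
Step 1:
                   C          G
  init         2.451      1.134
  Δ            -1.95        1.3
  eq          0.5011      2.434
  solve Keq expr → x = 0.65; check Q = 47.07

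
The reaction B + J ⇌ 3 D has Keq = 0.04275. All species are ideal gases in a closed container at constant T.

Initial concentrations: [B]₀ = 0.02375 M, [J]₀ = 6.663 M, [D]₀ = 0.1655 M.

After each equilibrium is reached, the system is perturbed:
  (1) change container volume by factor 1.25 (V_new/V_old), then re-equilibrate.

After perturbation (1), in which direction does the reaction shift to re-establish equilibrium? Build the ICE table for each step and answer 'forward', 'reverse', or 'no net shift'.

Direction: forward

Q₀ = 0.02865 vs Keq = 0.04275 ⇒ Q<K, forward
Step 1:
                   B          J          D
  init       0.02375      6.663     0.1655
  Δ        -0.004053  -0.004053    0.01216
  eq          0.0197      6.659     0.1777
  solve Keq expr → x = 0.004053; check Q = 0.04275
Then change container volume by factor 1.25 (V_new/V_old).
Step 2:
                   B          J          D
  init       0.01576      5.327     0.1421
  Δ        -0.001722  -0.001722   0.005166
  eq         0.01404      5.325     0.1473
  solve Keq expr → x = 0.001722; check Q = 0.04275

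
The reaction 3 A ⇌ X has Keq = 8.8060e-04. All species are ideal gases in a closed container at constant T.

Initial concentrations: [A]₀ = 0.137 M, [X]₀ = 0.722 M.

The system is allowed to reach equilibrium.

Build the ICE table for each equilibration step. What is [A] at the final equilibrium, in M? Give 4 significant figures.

[A]_eq = 2.272 M

Q₀ = 280.8 vs Keq = 8.8060e-04 ⇒ Q>K, reverse
Step 1:
                   A          X
  I            0.137      0.722
  C            2.135    -0.7117
  E            2.272    0.01033
  solve Keq expr → x = -0.7117; check Q = 8.8060e-04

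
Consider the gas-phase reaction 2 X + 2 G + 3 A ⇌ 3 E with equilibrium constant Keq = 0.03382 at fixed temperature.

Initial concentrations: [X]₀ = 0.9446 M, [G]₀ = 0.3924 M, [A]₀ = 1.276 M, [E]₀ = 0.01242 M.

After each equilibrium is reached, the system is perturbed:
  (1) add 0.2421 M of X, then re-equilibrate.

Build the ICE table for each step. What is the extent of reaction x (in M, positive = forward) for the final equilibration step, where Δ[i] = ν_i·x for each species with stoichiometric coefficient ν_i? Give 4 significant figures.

x = 0.006079 M

Q₀ = 6.7121e-06 vs Keq = 0.03382 ⇒ Q<K, forward
Step 1:
                  X         G         A         E
  Initial    0.9446    0.3924     1.276   0.01242
  Change   -0.09107  -0.09107   -0.1366    0.1366
  Equil      0.8535    0.3013     1.139     0.149
  solve Keq expr → x = 0.04553; check Q = 0.03382
Then add 0.2421 M of X.
Step 2:
                  X         G         A         E
  Initial     1.096    0.3013     1.139     0.149
  Change   -0.01216  -0.01216  -0.01824   0.01824
  Equil       1.083    0.2892     1.121    0.1673
  solve Keq expr → x = 0.006079; check Q = 0.03382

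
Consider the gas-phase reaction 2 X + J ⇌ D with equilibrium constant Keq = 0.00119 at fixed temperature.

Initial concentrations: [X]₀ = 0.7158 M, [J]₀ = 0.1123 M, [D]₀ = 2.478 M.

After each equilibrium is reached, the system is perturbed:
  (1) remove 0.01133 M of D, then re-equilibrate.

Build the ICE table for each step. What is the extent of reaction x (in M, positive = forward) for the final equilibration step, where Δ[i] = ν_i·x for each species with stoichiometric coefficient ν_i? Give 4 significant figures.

x = 0.01029 M

Q₀ = 43.07 vs Keq = 0.00119 ⇒ Q>K, reverse
Step 1:
                  X         J         D
  init       0.7158    0.1123     2.478
  Δ           4.776     2.388    -2.388
  eq          5.492     2.501   0.08976
  solve Keq expr → x = -2.388; check Q = 0.00119
Then remove 0.01133 M of D.
Step 2:
                  X         J         D
  init        5.492     2.501   0.07843
  Δ        -0.02058  -0.01029   0.01029
  eq          5.472      2.49   0.08872
  solve Keq expr → x = 0.01029; check Q = 0.00119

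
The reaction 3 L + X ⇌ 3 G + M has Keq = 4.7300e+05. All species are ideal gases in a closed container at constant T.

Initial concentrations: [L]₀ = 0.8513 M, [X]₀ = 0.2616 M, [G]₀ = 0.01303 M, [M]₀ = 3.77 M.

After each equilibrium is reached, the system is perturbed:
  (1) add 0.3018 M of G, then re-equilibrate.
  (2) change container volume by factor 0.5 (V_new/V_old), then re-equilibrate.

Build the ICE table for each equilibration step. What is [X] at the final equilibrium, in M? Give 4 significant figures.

Q₀ = 5.1676e-05 vs Keq = 4.7300e+05 ⇒ Q<K, forward
Step 1:
                   L          X          G          M
  Initial     0.8513     0.2616    0.01303       3.77
  Change     -0.7656    -0.2552     0.7656     0.2552
  Equil      0.08567    0.00639     0.7787      4.025
  solve Keq expr → x = 0.2552; check Q = 4.7300e+05
Then add 0.3018 M of G.
Step 2:
                   L          X          G          M
  Initial    0.08567    0.00639       1.08      4.025
  Change     0.01306   0.004353   -0.01306  -0.004353
  Equil      0.09873    0.01074      1.067      4.021
  solve Keq expr → x = -0.004353; check Q = 4.7300e+05
Then change container volume by factor 0.5 (V_new/V_old).
Step 3:
                   L          X          G          M
  Initial     0.1975    0.02149      2.135      8.042
  Change           0          0          0          0
  Equil       0.1975    0.02149      2.135      8.042
  solve Keq expr → x = 0; check Q = 4.7300e+05

[X]_eq = 0.02149 M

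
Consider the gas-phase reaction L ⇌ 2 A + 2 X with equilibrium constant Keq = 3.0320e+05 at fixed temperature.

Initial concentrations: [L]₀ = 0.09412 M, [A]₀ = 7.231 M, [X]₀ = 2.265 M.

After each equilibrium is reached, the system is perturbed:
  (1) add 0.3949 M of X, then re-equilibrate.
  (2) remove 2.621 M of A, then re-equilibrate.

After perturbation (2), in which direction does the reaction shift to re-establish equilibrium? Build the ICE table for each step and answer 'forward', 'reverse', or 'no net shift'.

Direction: forward

Q₀ = 2850 vs Keq = 3.0320e+05 ⇒ Q<K, forward
Step 1:
                   L          A          X
  I          0.09412      7.231      2.265
  C         -0.09303     0.1861     0.1861
  E          0.00109      7.417      2.451
  solve Keq expr → x = 0.09303; check Q = 3.0320e+05
Then add 0.3949 M of X.
Step 2:
                   L          A          X
  I          0.00109      7.417      2.846
  C       3.7845e-04 -7.5691e-04 -7.5691e-04
  E         0.001468      7.416      2.845
  solve Keq expr → x = -3.7845e-04; check Q = 3.0320e+05
Then remove 2.621 M of A.
Step 3:
                   L          A          X
  I         0.001468      4.795      2.845
  C       -8.5337e-04   0.001707   0.001707
  E       6.1512e-04      4.797      2.847
  solve Keq expr → x = 8.5337e-04; check Q = 3.0320e+05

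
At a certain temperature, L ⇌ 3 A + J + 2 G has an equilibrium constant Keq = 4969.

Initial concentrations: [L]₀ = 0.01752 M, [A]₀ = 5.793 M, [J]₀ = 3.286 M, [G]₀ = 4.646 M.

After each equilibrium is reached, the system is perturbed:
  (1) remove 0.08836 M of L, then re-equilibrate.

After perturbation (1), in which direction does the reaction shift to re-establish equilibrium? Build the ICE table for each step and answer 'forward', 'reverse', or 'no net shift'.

Direction: reverse

Q₀ = 7.8705e+05 vs Keq = 4969 ⇒ Q>K, reverse
Step 1:
                  L         A         J         G
  Initial   0.01752     5.793     3.286     4.646
  Change     0.5239    -1.572   -0.5239    -1.048
  Equil      0.5414     4.221     2.762     3.598
  solve Keq expr → x = -0.5239; check Q = 4969
Then remove 0.08836 M of L.
Step 2:
                  L         A         J         G
  Initial     0.453     4.221     2.762     3.598
  Change    0.03085  -0.09254  -0.03085  -0.06169
  Equil      0.4839     4.129     2.731     3.537
  solve Keq expr → x = -0.03085; check Q = 4969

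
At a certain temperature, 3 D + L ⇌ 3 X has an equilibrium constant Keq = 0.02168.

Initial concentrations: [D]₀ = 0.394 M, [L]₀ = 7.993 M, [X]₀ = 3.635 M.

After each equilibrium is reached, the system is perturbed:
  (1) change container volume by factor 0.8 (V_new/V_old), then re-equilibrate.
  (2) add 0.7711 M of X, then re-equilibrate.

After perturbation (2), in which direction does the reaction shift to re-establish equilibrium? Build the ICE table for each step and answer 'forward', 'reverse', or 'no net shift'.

Direction: reverse

Q₀ = 98.25 vs Keq = 0.02168 ⇒ Q>K, reverse
Step 1:
                    D           L           X
  init          0.394       7.993       3.635
  Δ             2.166       0.722      -2.166
  eq             2.56       8.715       1.469
  solve Keq expr → x = -0.722; check Q = 0.02168
Then change container volume by factor 0.8 (V_new/V_old).
Step 2:
                    D           L           X
  init            3.2       10.89       1.836
  Δ          -0.08657    -0.02886     0.08657
  eq            3.113       10.86       1.923
  solve Keq expr → x = 0.02886; check Q = 0.02168
Then add 0.7711 M of X.
Step 3:
                    D           L           X
  init          3.113       10.86       2.694
  Δ            0.4702      0.1567     -0.4702
  eq            3.584       11.02       2.224
  solve Keq expr → x = -0.1567; check Q = 0.02168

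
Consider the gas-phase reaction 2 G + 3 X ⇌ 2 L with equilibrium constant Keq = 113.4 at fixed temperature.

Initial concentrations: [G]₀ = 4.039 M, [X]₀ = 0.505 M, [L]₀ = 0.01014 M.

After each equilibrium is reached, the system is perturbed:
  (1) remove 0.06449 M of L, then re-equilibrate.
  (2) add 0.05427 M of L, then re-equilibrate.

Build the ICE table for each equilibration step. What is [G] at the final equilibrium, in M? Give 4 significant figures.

[G]_eq = 3.729 M

Q₀ = 4.8939e-05 vs Keq = 113.4 ⇒ Q<K, forward
Step 1:
                    G           X           L
  Initial       4.039       0.505     0.01014
  Change      -0.3099     -0.4648      0.3099
  Equil         3.729     0.04019        0.32
  solve Keq expr → x = 0.1549; check Q = 113.4
Then remove 0.06449 M of L.
Step 2:
                    G           X           L
  Initial       3.729     0.04019      0.2555
  Change    -0.003508   -0.005262    0.003508
  Equil         3.726     0.03493       0.259
  solve Keq expr → x = 0.001754; check Q = 113.4
Then add 0.05427 M of L.
Step 3:
                    G           X           L
  Initial       3.726     0.03493      0.3133
  Change     0.002968    0.004451   -0.002968
  Equil         3.729     0.03938      0.3103
  solve Keq expr → x = -0.001484; check Q = 113.4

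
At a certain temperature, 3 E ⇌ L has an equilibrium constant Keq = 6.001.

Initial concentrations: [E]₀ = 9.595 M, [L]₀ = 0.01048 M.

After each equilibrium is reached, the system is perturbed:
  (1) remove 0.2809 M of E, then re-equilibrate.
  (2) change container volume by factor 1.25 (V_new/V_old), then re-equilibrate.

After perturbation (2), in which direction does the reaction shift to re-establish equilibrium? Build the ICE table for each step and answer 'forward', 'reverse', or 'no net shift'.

Direction: reverse

Q₀ = 1.1864e-05 vs Keq = 6.001 ⇒ Q<K, forward
Step 1:
                   E          L
  Initial      9.595    0.01048
  Change      -8.806      2.935
  Equil       0.7889      2.946
  solve Keq expr → x = 2.935; check Q = 6.001
Then remove 0.2809 M of E.
Step 2:
                   E          L
  Initial      0.508      2.946
  Change      0.2727    -0.0909
  Equil       0.7807      2.855
  solve Keq expr → x = -0.0909; check Q = 6.001
Then change container volume by factor 1.25 (V_new/V_old).
Step 3:
                   E          L
  Initial     0.6245      2.284
  Change     0.09674   -0.03225
  Equil       0.7213      2.252
  solve Keq expr → x = -0.03225; check Q = 6.001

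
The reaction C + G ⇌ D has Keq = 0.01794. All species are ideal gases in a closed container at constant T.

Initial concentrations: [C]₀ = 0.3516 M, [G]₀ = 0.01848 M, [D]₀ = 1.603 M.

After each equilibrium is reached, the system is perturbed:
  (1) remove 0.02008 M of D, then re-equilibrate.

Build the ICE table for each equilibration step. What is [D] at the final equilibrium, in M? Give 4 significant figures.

[D]_eq = 0.05231 M

Q₀ = 246.7 vs Keq = 0.01794 ⇒ Q>K, reverse
Step 1:
                  C         G         D
  Initial    0.3516   0.01848     1.603
  Change       1.55      1.55     -1.55
  Equil       1.901     1.568   0.05348
  solve Keq expr → x = -1.55; check Q = 0.01794
Then remove 0.02008 M of D.
Step 2:
                  C         G         D
  Initial     1.901     1.568    0.0334
  Change   -0.01891  -0.01891   0.01891
  Equil       1.882     1.549   0.05231
  solve Keq expr → x = 0.01891; check Q = 0.01794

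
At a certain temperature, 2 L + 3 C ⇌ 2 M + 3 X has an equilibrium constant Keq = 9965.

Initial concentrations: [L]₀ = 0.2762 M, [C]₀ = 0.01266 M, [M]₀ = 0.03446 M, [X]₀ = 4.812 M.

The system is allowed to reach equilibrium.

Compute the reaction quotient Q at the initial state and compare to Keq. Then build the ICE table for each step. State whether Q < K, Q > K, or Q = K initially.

Q₀ = 8.5479e+05; Q > K (proceeds reverse)

Q₀ = 8.5479e+05 vs Keq = 9965 ⇒ Q>K, reverse
Step 1:
                   L          C          M          X
  init        0.2762    0.01266    0.03446      4.812
  Δ          0.01552    0.02328   -0.01552   -0.02328
  eq          0.2917    0.03594    0.01894      4.789
  solve Keq expr → x = -0.007761; check Q = 9965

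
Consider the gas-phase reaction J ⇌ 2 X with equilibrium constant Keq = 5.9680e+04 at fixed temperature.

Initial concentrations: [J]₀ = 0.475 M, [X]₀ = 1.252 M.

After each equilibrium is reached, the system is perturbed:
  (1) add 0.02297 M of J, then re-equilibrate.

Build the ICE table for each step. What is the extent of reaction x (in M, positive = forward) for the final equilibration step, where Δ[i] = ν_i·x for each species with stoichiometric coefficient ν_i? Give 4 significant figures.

Q₀ = 3.3 vs Keq = 5.9680e+04 ⇒ Q<K, forward
Step 1:
                    J           X
  I             0.475       1.252
  C           -0.4749      0.9498
  E        8.1235e-05       2.202
  solve Keq expr → x = 0.4749; check Q = 5.9680e+04
Then add 0.02297 M of J.
Step 2:
                    J           X
  I           0.02305       2.202
  C          -0.02297     0.04593
  E        8.4659e-05       2.248
  solve Keq expr → x = 0.02297; check Q = 5.9680e+04

x = 0.02297 M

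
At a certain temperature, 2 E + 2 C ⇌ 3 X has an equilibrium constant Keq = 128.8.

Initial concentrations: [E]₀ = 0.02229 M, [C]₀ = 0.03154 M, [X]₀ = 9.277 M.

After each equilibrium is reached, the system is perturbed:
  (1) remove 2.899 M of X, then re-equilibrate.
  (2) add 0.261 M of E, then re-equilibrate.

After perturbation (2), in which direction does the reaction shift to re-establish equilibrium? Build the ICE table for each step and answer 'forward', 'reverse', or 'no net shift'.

Direction: forward

Q₀ = 1.6154e+09 vs Keq = 128.8 ⇒ Q>K, reverse
Step 1:
                  E         C         X
  Initial   0.02229   0.03154     9.277
  Change      1.296     1.296    -1.944
  Equil       1.318     1.327     7.333
  solve Keq expr → x = -0.6479; check Q = 128.8
Then remove 2.899 M of X.
Step 2:
                  E         C         X
  Initial     1.318     1.327     4.434
  Change    -0.3388   -0.3388    0.5082
  Equil      0.9793    0.9886     4.942
  solve Keq expr → x = 0.1694; check Q = 128.8
Then add 0.261 M of E.
Step 3:
                  E         C         X
  Initial      1.24    0.9886     4.942
  Change    -0.1003   -0.1003    0.1504
  Equil        1.14    0.8883     5.093
  solve Keq expr → x = 0.05015; check Q = 128.8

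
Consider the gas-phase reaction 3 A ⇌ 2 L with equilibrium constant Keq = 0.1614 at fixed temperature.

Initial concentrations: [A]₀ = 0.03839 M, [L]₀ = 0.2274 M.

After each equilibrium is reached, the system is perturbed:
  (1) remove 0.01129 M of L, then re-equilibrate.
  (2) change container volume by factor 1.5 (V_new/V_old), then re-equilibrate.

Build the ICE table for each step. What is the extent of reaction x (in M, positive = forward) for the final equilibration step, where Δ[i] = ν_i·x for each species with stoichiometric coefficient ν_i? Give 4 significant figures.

Q₀ = 914 vs Keq = 0.1614 ⇒ Q>K, reverse
Step 1:
                  A         L
  Initial   0.03839    0.2274
  Change     0.2485   -0.1657
  Equil      0.2869   0.06173
  solve Keq expr → x = -0.08283; check Q = 0.1614
Then remove 0.01129 M of L.
Step 2:
                  A         L
  Initial    0.2869   0.05044
  Change   -0.01145  0.007632
  Equil      0.2754   0.05808
  solve Keq expr → x = 0.003816; check Q = 0.1614
Then change container volume by factor 1.5 (V_new/V_old).
Step 3:
                  A         L
  Initial    0.1836   0.03872
  Change   0.007659 -0.005106
  Equil      0.1913   0.03361
  solve Keq expr → x = -0.002553; check Q = 0.1614

x = -0.002553 M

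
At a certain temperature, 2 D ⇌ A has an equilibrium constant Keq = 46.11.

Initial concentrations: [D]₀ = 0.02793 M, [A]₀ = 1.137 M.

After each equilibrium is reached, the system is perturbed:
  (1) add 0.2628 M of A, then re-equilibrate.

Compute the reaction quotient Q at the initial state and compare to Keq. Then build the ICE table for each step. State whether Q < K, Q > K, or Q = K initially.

Q₀ = 1458; Q > K (proceeds reverse)

Q₀ = 1458 vs Keq = 46.11 ⇒ Q>K, reverse
Step 1:
                    D           A
  I           0.02793       1.137
  C            0.1247    -0.06237
  E            0.1527       1.075
  solve Keq expr → x = -0.06237; check Q = 46.11
Then add 0.2628 M of A.
Step 2:
                    D           A
  I            0.1527       1.337
  C            0.0171   -0.008551
  E            0.1698       1.329
  solve Keq expr → x = -0.008551; check Q = 46.11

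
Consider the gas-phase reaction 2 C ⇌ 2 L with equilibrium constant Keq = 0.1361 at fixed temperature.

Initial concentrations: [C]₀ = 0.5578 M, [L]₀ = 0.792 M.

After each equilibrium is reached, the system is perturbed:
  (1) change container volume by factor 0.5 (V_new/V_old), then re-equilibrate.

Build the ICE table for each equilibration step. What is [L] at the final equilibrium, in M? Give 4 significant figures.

Q₀ = 2.016 vs Keq = 0.1361 ⇒ Q>K, reverse
Step 1:
                    C           L
  init         0.5578       0.792
  Δ            0.4282     -0.4282
  eq            0.986      0.3638
  solve Keq expr → x = -0.2141; check Q = 0.1361
Then change container volume by factor 0.5 (V_new/V_old).
Step 2:
                    C           L
  init          1.972      0.7275
  Δ                 0           0
  eq            1.972      0.7275
  solve Keq expr → x = 0; check Q = 0.1361

[L]_eq = 0.7275 M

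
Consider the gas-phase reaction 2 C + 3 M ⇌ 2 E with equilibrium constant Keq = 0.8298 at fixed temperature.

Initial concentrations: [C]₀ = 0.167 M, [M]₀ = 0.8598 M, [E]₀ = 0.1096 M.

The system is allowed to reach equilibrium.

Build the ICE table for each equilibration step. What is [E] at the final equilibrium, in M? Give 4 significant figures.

[E]_eq = 0.1153 M

Q₀ = 0.6776 vs Keq = 0.8298 ⇒ Q<K, forward
Step 1:
                    C           M           E
  init          0.167      0.8598      0.1096
  Δ          -0.00575   -0.008624     0.00575
  eq           0.1613      0.8512      0.1153
  solve Keq expr → x = 0.002875; check Q = 0.8298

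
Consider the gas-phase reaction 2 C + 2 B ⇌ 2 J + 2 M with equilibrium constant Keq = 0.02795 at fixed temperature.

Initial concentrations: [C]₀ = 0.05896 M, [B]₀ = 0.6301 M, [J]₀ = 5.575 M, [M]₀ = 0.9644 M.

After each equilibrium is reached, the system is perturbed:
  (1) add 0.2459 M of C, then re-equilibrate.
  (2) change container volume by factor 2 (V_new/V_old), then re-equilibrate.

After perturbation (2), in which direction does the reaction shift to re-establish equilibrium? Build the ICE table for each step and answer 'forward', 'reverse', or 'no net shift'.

Q₀ = 2.0945e+04 vs Keq = 0.02795 ⇒ Q>K, reverse
Step 1:
                   C          B          J          M
  I          0.05896     0.6301      5.575     0.9644
  C           0.9108     0.9108    -0.9108    -0.9108
  E           0.9698      1.541      4.664    0.05357
  solve Keq expr → x = -0.4554; check Q = 0.02795
Then add 0.2459 M of C.
Step 2:
                   C          B          J          M
  I            1.216      1.541      4.664    0.05357
  C         -0.01221   -0.01221    0.01221    0.01221
  E            1.203      1.529      4.676    0.06577
  solve Keq expr → x = 0.006104; check Q = 0.02795
Then change container volume by factor 2 (V_new/V_old).
Step 3:
                   C          B          J          M
  I           0.6017     0.7644      2.338    0.03289
  C                0          0          0          0
  E           0.6017     0.7644      2.338    0.03289
  solve Keq expr → x = 0; check Q = 0.02795

Direction: no net shift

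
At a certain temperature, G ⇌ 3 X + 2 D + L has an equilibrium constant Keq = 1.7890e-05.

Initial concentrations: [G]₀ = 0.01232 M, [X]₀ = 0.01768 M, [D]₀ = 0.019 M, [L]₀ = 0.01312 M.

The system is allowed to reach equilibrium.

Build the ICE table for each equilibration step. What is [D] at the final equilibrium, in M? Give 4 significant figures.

[D]_eq = 0.04285 M

Q₀ = 2.1246e-09 vs Keq = 1.7890e-05 ⇒ Q<K, forward
Step 1:
                  G         X         D         L
  init      0.01232   0.01768     0.019   0.01312
  Δ        -0.01193   0.03578   0.02385   0.01193
  eq      3.9288e-04   0.05346   0.04285   0.02505
  solve Keq expr → x = 0.01193; check Q = 1.7890e-05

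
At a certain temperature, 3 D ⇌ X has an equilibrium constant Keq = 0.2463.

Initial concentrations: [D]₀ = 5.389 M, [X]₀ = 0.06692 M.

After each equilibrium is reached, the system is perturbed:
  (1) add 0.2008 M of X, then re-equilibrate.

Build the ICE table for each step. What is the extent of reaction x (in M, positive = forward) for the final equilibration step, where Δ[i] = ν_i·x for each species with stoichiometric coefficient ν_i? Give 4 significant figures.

x = -0.02522 M

Q₀ = 4.2759e-04 vs Keq = 0.2463 ⇒ Q<K, forward
Step 1:
                  D         X
  I           5.389   0.06692
  C          -3.655     1.218
  E           1.734     1.285
  solve Keq expr → x = 1.218; check Q = 0.2463
Then add 0.2008 M of X.
Step 2:
                  D         X
  I           1.734     1.486
  C         0.07565  -0.02522
  E            1.81     1.461
  solve Keq expr → x = -0.02522; check Q = 0.2463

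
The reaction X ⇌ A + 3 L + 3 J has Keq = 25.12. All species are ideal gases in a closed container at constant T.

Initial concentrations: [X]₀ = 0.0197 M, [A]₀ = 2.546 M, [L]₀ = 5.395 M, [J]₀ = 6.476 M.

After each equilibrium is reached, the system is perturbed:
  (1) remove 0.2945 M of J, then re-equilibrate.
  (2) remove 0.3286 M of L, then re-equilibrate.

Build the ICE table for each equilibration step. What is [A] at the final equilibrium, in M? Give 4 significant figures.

Q₀ = 5.5117e+06 vs Keq = 25.12 ⇒ Q>K, reverse
Step 1:
                    X           A           L           J
  I            0.0197       2.546       5.395       6.476
  C             1.366      -1.366      -4.097      -4.097
  E             1.385        1.18       1.298       2.379
  solve Keq expr → x = -1.366; check Q = 25.12
Then remove 0.2945 M of J.
Step 2:
                    X           A           L           J
  I             1.385        1.18       1.298       2.085
  C          -0.03177     0.03177     0.09531     0.09531
  E             1.353       1.212       1.394        2.18
  solve Keq expr → x = 0.03177; check Q = 25.12
Then remove 0.3286 M of L.
Step 3:
                    X           A           L           J
  I             1.353       1.212       1.065        2.18
  C          -0.06052     0.06052      0.1816      0.1816
  E             1.293       1.273       1.247       2.362
  solve Keq expr → x = 0.06052; check Q = 25.12

[A]_eq = 1.273 M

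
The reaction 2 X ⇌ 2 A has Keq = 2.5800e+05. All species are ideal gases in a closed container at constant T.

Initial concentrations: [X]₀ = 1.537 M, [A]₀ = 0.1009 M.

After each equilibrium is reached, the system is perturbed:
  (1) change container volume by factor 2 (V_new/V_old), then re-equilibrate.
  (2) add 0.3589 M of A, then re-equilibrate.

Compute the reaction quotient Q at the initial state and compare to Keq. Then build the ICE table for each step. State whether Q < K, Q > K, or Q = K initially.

Q₀ = 0.00431 vs Keq = 2.5800e+05 ⇒ Q<K, forward
Step 1:
                   X          A
  I            1.537     0.1009
  C           -1.534      1.534
  E         0.003218      1.635
  solve Keq expr → x = 0.7669; check Q = 2.5800e+05
Then change container volume by factor 2 (V_new/V_old).
Step 2:
                   X          A
  I         0.001609     0.8173
  C                0          0
  E         0.001609     0.8173
  solve Keq expr → x = 0; check Q = 2.5800e+05
Then add 0.3589 M of A.
Step 3:
                   X          A
  I         0.001609      1.176
  C       7.0520e-04 -7.0520e-04
  E         0.002314      1.176
  solve Keq expr → x = -3.5260e-04; check Q = 2.5800e+05

Q₀ = 0.00431; Q < K (proceeds forward)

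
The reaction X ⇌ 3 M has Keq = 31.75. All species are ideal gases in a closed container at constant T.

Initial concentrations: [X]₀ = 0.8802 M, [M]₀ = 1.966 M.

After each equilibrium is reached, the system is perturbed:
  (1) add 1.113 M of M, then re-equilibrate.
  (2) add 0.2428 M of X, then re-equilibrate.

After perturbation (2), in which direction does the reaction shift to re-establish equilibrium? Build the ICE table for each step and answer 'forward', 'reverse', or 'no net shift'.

Q₀ = 8.633 vs Keq = 31.75 ⇒ Q<K, forward
Step 1:
                   X          M
  init        0.8802      1.966
  Δ          -0.2497     0.7492
  eq          0.6305      2.715
  solve Keq expr → x = 0.2497; check Q = 31.75
Then add 1.113 M of M.
Step 2:
                   X          M
  init        0.6305      3.828
  Δ           0.2604    -0.7813
  eq          0.8909      3.047
  solve Keq expr → x = -0.2604; check Q = 31.75
Then add 0.2428 M of X.
Step 3:
                   X          M
  init         1.134      3.047
  Δ         -0.06389     0.1917
  eq            1.07      3.239
  solve Keq expr → x = 0.06389; check Q = 31.75

Direction: forward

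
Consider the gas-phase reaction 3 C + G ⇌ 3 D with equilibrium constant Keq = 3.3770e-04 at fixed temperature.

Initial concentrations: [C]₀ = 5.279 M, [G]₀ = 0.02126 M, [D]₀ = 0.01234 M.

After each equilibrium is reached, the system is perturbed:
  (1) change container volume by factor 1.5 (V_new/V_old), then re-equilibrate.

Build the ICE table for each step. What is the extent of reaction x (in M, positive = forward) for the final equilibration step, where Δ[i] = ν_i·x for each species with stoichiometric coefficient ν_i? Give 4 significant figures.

x = -8.0256e-04 M

Q₀ = 6.0080e-07 vs Keq = 3.3770e-04 ⇒ Q<K, forward
Step 1:
                  C         G         D
  init        5.279   0.02126   0.01234
  Δ        -0.04926  -0.01642   0.04926
  eq           5.23   0.00484    0.0616
  solve Keq expr → x = 0.01642; check Q = 3.3770e-04
Then change container volume by factor 1.5 (V_new/V_old).
Step 2:
                  C         G         D
  init        3.486  0.003226   0.04107
  Δ        0.002408 8.0256e-04 -0.002408
  eq          3.489  0.004029   0.03866
  solve Keq expr → x = -8.0256e-04; check Q = 3.3770e-04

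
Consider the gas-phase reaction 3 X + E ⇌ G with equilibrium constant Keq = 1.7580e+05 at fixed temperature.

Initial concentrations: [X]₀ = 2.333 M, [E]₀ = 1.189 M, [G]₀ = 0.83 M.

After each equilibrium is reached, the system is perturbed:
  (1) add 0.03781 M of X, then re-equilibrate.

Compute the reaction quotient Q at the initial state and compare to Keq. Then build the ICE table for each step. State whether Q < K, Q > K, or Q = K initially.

Q₀ = 0.05497; Q < K (proceeds forward)

Q₀ = 0.05497 vs Keq = 1.7580e+05 ⇒ Q<K, forward
Step 1:
                  X         E         G
  I           2.333     1.189      0.83
  C          -2.305   -0.7684    0.7684
  E         0.02786    0.4206     1.598
  solve Keq expr → x = 0.7684; check Q = 1.7580e+05
Then add 0.03781 M of X.
Step 2:
                  X         E         G
  I         0.06567    0.4206     1.598
  C        -0.03746  -0.01249   0.01249
  E         0.02821    0.4081     1.611
  solve Keq expr → x = 0.01249; check Q = 1.7580e+05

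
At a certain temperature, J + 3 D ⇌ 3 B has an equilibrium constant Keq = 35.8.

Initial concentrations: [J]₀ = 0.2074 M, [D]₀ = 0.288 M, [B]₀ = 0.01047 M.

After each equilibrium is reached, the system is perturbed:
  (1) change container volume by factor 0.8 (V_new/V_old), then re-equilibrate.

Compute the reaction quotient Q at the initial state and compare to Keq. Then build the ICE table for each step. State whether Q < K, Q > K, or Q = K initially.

Q₀ = 2.3166e-04 vs Keq = 35.8 ⇒ Q<K, forward
Step 1:
                    J           D           B
  init         0.2074       0.288     0.01047
  Δ          -0.05972     -0.1792      0.1792
  eq           0.1477      0.1088      0.1896
  solve Keq expr → x = 0.05972; check Q = 35.8
Then change container volume by factor 0.8 (V_new/V_old).
Step 2:
                    J           D           B
  init         0.1846      0.1361       0.237
  Δ         -0.002017   -0.006052    0.006052
  eq           0.1826        0.13      0.2431
  solve Keq expr → x = 0.002017; check Q = 35.8

Q₀ = 2.3166e-04; Q < K (proceeds forward)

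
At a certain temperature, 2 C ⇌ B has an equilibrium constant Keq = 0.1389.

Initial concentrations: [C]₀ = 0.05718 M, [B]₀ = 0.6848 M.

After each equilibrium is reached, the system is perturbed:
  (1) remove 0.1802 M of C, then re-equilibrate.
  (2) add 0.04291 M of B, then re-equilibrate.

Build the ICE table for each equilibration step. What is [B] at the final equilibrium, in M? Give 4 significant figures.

[B]_eq = 0.1488 M

Q₀ = 209.4 vs Keq = 0.1389 ⇒ Q>K, reverse
Step 1:
                    C           B
  Initial     0.05718      0.6848
  Change        1.037     -0.5185
  Equil         1.094      0.1663
  solve Keq expr → x = -0.5185; check Q = 0.1389
Then remove 0.1802 M of C.
Step 2:
                    C           B
  Initial       0.914      0.1663
  Change      0.06587    -0.03294
  Equil        0.9799      0.1334
  solve Keq expr → x = -0.03294; check Q = 0.1389
Then add 0.04291 M of B.
Step 3:
                    C           B
  Initial      0.9799      0.1763
  Change      0.05502    -0.02751
  Equil         1.035      0.1488
  solve Keq expr → x = -0.02751; check Q = 0.1389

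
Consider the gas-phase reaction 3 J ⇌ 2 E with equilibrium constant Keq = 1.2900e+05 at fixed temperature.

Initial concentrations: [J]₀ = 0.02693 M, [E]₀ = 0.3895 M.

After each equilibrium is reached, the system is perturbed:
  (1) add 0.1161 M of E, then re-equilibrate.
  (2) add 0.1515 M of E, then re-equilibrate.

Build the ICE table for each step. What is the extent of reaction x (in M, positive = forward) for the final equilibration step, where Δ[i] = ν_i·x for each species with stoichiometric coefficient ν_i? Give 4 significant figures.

Q₀ = 7768 vs Keq = 1.2900e+05 ⇒ Q<K, forward
Step 1:
                    J           E
  Initial     0.02693      0.3895
  Change     -0.01618     0.01079
  Equil       0.01075      0.4003
  solve Keq expr → x = 0.005394; check Q = 1.2900e+05
Then add 0.1161 M of E.
Step 2:
                    J           E
  Initial     0.01075      0.5164
  Change     0.001968   -0.001312
  Equil       0.01272      0.5151
  solve Keq expr → x = -6.5586e-04; check Q = 1.2900e+05
Then add 0.1515 M of E.
Step 3:
                    J           E
  Initial     0.01272      0.6666
  Change     0.002361   -0.001574
  Equil       0.01508       0.665
  solve Keq expr → x = -7.8710e-04; check Q = 1.2900e+05

x = -7.8710e-04 M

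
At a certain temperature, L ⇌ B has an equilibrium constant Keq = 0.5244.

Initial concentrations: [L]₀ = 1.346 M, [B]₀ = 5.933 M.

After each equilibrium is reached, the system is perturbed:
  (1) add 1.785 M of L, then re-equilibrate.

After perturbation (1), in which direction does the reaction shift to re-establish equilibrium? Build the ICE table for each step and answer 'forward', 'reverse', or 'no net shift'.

Direction: forward

Q₀ = 4.408 vs Keq = 0.5244 ⇒ Q>K, reverse
Step 1:
                    L           B
  Initial       1.346       5.933
  Change        3.429      -3.429
  Equil         4.775       2.504
  solve Keq expr → x = -3.429; check Q = 0.5244
Then add 1.785 M of L.
Step 2:
                    L           B
  Initial        6.56       2.504
  Change       -0.614       0.614
  Equil         5.946       3.118
  solve Keq expr → x = 0.614; check Q = 0.5244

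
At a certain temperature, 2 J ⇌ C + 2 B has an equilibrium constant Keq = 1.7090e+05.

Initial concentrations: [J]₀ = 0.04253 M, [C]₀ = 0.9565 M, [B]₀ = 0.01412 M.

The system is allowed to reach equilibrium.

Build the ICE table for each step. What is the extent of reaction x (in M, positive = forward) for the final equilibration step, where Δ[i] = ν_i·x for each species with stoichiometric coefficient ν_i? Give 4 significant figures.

Q₀ = 0.1054 vs Keq = 1.7090e+05 ⇒ Q<K, forward
Step 1:
                   J          C          B
  init       0.04253     0.9565    0.01412
  Δ         -0.04239     0.0212    0.04239
  eq      1.3517e-04     0.9777    0.05651
  solve Keq expr → x = 0.0212; check Q = 1.7090e+05

x = 0.0212 M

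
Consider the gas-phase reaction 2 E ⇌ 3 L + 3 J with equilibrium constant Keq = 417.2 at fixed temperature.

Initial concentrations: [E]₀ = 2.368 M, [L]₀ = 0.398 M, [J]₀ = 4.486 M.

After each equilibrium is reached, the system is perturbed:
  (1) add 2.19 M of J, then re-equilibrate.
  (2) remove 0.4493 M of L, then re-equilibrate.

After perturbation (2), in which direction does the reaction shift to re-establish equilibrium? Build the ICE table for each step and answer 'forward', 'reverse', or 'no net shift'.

Direction: forward

Q₀ = 1.015 vs Keq = 417.2 ⇒ Q<K, forward
Step 1:
                  E         L         J
  I           2.368     0.398     4.486
  C         -0.8649     1.297     1.297
  E           1.503     1.695     5.783
  solve Keq expr → x = 0.4325; check Q = 417.2
Then add 2.19 M of J.
Step 2:
                  E         L         J
  I           1.503     1.695     7.973
  C          0.2029   -0.3043   -0.3043
  E           1.706     1.391     7.669
  solve Keq expr → x = -0.1014; check Q = 417.2
Then remove 0.4493 M of L.
Step 3:
                  E         L         J
  I           1.706    0.9418     7.669
  C         -0.1957    0.2935    0.2935
  E            1.51     1.235     7.963
  solve Keq expr → x = 0.09784; check Q = 417.2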